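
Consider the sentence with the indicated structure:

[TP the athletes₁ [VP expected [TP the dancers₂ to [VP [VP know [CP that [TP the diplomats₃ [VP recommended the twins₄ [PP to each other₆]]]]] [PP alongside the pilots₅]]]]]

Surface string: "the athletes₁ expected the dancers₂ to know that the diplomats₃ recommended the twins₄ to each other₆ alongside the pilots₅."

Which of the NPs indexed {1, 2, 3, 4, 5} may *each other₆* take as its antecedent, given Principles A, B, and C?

*each other* is an anaphor, so Principle A applies: it must be bound in its binding domain.
Binding domain of *each other₆*: the embedded TP, whose subject is the diplomats₃.
*the athletes₁* c-commands the anaphor but is outside its binding domain → cannot satisfy Principle A.
*the dancers₂* c-commands the anaphor but is outside its binding domain → cannot satisfy Principle A.
*the diplomats₃* c-commands the anaphor within its binding domain → licit binder.
*the twins₄* c-commands the anaphor within its binding domain → licit binder.
*the pilots₅* does not c-command the anaphor → cannot bind it.

{3, 4}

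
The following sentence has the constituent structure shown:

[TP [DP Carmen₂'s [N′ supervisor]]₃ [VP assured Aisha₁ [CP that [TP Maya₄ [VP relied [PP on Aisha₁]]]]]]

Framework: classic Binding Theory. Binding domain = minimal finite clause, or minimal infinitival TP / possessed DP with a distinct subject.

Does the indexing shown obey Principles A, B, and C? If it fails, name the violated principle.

Principle C

The two coindexed NPs are *Aisha₁* (the higher occurrence) and *Aisha₁* (the lower occurrence).
*Aisha₁* (the lower occurrence) is an R-expression. Principle C requires it to be free everywhere.
*Aisha₁* (the higher occurrence) c-commands it and carries the same index.
The R-expression is bound → Principle C violation.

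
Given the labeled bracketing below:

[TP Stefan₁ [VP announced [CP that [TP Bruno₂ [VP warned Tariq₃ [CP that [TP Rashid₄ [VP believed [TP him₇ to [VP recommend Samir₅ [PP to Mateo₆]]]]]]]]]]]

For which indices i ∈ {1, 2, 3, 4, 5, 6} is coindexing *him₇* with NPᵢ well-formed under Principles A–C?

{1, 2, 3}

*him* is a pronoun, so Principle B applies: it must be free in its binding domain.
Binding domain of *him₇*: the embedded TP, whose subject is Rashid₄.
*Stefan₁* c-commands the pronoun but from outside its binding domain, and is not c-commanded by it → coindexation permitted.
*Bruno₂* c-commands the pronoun but from outside its binding domain, and is not c-commanded by it → coindexation permitted.
*Tariq₃* c-commands the pronoun but from outside its binding domain, and is not c-commanded by it → coindexation permitted.
*Rashid₄* c-commands the pronoun within its binding domain → coindexation would violate Principle B.
*Samir₅*: the pronoun c-commands this R-expression → coindexation would violate Principle C on *Samir₅*.
*Mateo₆*: the pronoun c-commands this R-expression → coindexation would violate Principle C on *Mateo₆*.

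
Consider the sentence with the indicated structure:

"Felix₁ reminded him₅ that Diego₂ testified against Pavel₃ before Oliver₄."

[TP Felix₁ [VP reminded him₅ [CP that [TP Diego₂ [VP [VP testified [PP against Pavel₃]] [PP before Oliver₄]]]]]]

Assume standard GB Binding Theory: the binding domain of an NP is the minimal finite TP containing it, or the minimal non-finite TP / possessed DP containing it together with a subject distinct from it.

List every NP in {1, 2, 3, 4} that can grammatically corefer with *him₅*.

none

*him* is a pronoun, so Principle B applies: it must be free in its binding domain.
Binding domain of *him₅*: the matrix TP, whose subject is Felix₁.
*Felix₁* c-commands the pronoun within its binding domain → coindexation would violate Principle B.
*Diego₂*: the pronoun c-commands this R-expression → coindexation would violate Principle C on *Diego₂*.
*Pavel₃*: the pronoun c-commands this R-expression → coindexation would violate Principle C on *Pavel₃*.
*Oliver₄*: the pronoun c-commands this R-expression → coindexation would violate Principle C on *Oliver₄*.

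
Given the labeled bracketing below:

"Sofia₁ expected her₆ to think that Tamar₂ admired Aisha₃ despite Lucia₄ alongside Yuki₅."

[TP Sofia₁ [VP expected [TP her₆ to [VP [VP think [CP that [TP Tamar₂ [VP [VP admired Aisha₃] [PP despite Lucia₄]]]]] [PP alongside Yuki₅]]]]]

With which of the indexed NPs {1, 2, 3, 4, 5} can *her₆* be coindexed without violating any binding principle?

none

*her* is a pronoun, so Principle B applies: it must be free in its binding domain.
Binding domain of *her₆*: the matrix TP, whose subject is Sofia₁.
*Sofia₁* c-commands the pronoun within its binding domain → coindexation would violate Principle B.
*Tamar₂*: the pronoun c-commands this R-expression → coindexation would violate Principle C on *Tamar₂*.
*Aisha₃*: the pronoun c-commands this R-expression → coindexation would violate Principle C on *Aisha₃*.
*Lucia₄*: the pronoun c-commands this R-expression → coindexation would violate Principle C on *Lucia₄*.
*Yuki₅*: the pronoun c-commands this R-expression → coindexation would violate Principle C on *Yuki₅*.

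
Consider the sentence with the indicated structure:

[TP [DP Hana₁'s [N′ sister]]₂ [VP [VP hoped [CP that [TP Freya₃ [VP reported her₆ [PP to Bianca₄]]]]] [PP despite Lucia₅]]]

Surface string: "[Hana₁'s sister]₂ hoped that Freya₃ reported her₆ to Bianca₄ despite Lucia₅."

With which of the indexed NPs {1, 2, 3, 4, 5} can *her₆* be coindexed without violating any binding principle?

*her* is a pronoun, so Principle B applies: it must be free in its binding domain.
Binding domain of *her₆*: the embedded TP, whose subject is Freya₃.
*Hana₁* and the pronoun do not c-command one another → neither Principle B nor Principle C is at stake; coindexation permitted.
*[Hana₁'s sister]₂* c-commands the pronoun but from outside its binding domain, and is not c-commanded by it → coindexation permitted.
*Freya₃* c-commands the pronoun within its binding domain → coindexation would violate Principle B.
*Bianca₄*: the pronoun c-commands this R-expression → coindexation would violate Principle C on *Bianca₄*.
*Lucia₅* and the pronoun do not c-command one another → neither Principle B nor Principle C is at stake; coindexation permitted.

{1, 2, 5}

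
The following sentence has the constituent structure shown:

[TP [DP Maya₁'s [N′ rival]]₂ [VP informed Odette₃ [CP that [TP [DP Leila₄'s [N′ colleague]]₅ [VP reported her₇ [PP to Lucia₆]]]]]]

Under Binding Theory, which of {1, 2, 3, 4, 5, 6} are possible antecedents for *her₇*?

*her* is a pronoun, so Principle B applies: it must be free in its binding domain.
Binding domain of *her₇*: the embedded TP, whose subject is [Leila₄'s colleague]₅.
*Maya₁* and the pronoun do not c-command one another → neither Principle B nor Principle C is at stake; coindexation permitted.
*[Maya₁'s rival]₂* c-commands the pronoun but from outside its binding domain, and is not c-commanded by it → coindexation permitted.
*Odette₃* c-commands the pronoun but from outside its binding domain, and is not c-commanded by it → coindexation permitted.
*Leila₄* and the pronoun do not c-command one another → neither Principle B nor Principle C is at stake; coindexation permitted.
*[Leila₄'s colleague]₅* c-commands the pronoun within its binding domain → coindexation would violate Principle B.
*Lucia₆*: the pronoun c-commands this R-expression → coindexation would violate Principle C on *Lucia₆*.

{1, 2, 3, 4}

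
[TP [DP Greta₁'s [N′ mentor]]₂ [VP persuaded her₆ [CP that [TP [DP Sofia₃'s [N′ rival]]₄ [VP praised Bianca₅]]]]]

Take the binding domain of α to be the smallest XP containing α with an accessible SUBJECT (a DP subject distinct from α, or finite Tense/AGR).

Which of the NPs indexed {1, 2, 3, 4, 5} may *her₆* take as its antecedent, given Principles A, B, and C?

*her* is a pronoun, so Principle B applies: it must be free in its binding domain.
Binding domain of *her₆*: the matrix TP, whose subject is [Greta₁'s mentor]₂.
*Greta₁* and the pronoun do not c-command one another → neither Principle B nor Principle C is at stake; coindexation permitted.
*[Greta₁'s mentor]₂* c-commands the pronoun within its binding domain → coindexation would violate Principle B.
*Sofia₃*: the pronoun c-commands this R-expression → coindexation would violate Principle C on *Sofia₃*.
*[Sofia₃'s rival]₄*: the pronoun c-commands this R-expression → coindexation would violate Principle C on *[Sofia₃'s rival]₄*.
*Bianca₅*: the pronoun c-commands this R-expression → coindexation would violate Principle C on *Bianca₅*.

{1}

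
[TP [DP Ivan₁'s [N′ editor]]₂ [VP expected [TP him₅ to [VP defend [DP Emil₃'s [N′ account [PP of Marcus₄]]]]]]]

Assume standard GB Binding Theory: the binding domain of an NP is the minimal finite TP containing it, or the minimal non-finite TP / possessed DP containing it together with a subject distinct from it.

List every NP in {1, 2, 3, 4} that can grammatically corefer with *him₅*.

*him* is a pronoun, so Principle B applies: it must be free in its binding domain.
Binding domain of *him₅*: the matrix TP, whose subject is [Ivan₁'s editor]₂.
*Ivan₁* and the pronoun do not c-command one another → neither Principle B nor Principle C is at stake; coindexation permitted.
*[Ivan₁'s editor]₂* c-commands the pronoun within its binding domain → coindexation would violate Principle B.
*Emil₃*: the pronoun c-commands this R-expression → coindexation would violate Principle C on *Emil₃*.
*Marcus₄*: the pronoun c-commands this R-expression → coindexation would violate Principle C on *Marcus₄*.

{1}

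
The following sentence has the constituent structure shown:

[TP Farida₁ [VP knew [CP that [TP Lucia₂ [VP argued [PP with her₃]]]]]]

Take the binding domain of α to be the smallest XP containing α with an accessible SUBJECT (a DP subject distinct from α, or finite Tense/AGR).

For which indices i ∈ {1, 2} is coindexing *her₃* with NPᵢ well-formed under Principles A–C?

*her* is a pronoun, so Principle B applies: it must be free in its binding domain.
Binding domain of *her₃*: the embedded TP, whose subject is Lucia₂.
*Farida₁* c-commands the pronoun but from outside its binding domain, and is not c-commanded by it → coindexation permitted.
*Lucia₂* c-commands the pronoun within its binding domain → coindexation would violate Principle B.

{1}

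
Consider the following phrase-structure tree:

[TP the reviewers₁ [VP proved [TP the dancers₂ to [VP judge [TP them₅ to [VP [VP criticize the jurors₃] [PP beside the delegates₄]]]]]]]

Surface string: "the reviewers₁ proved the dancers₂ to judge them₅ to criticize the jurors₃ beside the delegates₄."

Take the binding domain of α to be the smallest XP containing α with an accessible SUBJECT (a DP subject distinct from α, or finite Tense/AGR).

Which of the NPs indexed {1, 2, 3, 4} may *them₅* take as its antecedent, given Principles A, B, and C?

{1}

*them* is a pronoun, so Principle B applies: it must be free in its binding domain.
Binding domain of *them₅*: the embedded TP, whose subject is the dancers₂.
*the reviewers₁* c-commands the pronoun but from outside its binding domain, and is not c-commanded by it → coindexation permitted.
*the dancers₂* c-commands the pronoun within its binding domain → coindexation would violate Principle B.
*the jurors₃*: the pronoun c-commands this R-expression → coindexation would violate Principle C on *the jurors₃*.
*the delegates₄*: the pronoun c-commands this R-expression → coindexation would violate Principle C on *the delegates₄*.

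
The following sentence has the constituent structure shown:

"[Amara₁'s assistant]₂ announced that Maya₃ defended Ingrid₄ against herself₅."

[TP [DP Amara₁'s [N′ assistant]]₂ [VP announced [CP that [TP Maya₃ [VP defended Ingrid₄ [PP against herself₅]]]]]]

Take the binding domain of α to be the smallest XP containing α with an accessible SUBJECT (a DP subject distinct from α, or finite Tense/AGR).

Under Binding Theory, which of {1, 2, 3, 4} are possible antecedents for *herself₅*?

{3, 4}

*herself* is an anaphor, so Principle A applies: it must be bound in its binding domain.
Binding domain of *herself₅*: the embedded TP, whose subject is Maya₃.
*Amara₁* does not c-command the anaphor → cannot bind it.
*[Amara₁'s assistant]₂* c-commands the anaphor but is outside its binding domain → cannot satisfy Principle A.
*Maya₃* c-commands the anaphor within its binding domain → licit binder.
*Ingrid₄* c-commands the anaphor within its binding domain → licit binder.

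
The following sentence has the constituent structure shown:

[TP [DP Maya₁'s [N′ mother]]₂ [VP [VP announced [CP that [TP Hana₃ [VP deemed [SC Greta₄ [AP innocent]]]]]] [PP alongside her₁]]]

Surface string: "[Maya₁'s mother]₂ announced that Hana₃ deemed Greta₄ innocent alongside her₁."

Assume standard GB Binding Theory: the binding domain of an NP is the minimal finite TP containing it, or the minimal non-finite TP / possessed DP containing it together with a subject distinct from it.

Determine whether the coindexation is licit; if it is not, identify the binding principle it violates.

grammatical

The two coindexed NPs are *Maya₁* and *her₁*.
*her₁* is a pronoun; its binding domain is the matrix TP, whose subject is [Maya₁'s mother]₂. Within that domain it is c-commanded only by *[Maya₁'s mother]₂*, which carries a different index — the pronoun is free locally, so Principle B holds.
*Maya₁* is an R-expression; *her₁* does not c-command it, and no other NP shares its index, so Principle C is satisfied.
All principles are respected.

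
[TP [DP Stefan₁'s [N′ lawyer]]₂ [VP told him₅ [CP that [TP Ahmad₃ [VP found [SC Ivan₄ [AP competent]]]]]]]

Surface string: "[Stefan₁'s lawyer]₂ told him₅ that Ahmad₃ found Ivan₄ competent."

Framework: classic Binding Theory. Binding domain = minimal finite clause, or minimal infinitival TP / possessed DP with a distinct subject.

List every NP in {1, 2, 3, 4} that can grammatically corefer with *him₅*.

{1}

*him* is a pronoun, so Principle B applies: it must be free in its binding domain.
Binding domain of *him₅*: the matrix TP, whose subject is [Stefan₁'s lawyer]₂.
*Stefan₁* and the pronoun do not c-command one another → neither Principle B nor Principle C is at stake; coindexation permitted.
*[Stefan₁'s lawyer]₂* c-commands the pronoun within its binding domain → coindexation would violate Principle B.
*Ahmad₃*: the pronoun c-commands this R-expression → coindexation would violate Principle C on *Ahmad₃*.
*Ivan₄*: the pronoun c-commands this R-expression → coindexation would violate Principle C on *Ivan₄*.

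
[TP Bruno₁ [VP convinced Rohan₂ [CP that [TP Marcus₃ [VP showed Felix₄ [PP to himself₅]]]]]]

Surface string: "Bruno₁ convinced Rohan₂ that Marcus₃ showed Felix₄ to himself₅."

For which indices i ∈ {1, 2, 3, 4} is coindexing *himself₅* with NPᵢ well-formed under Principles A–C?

*himself* is an anaphor, so Principle A applies: it must be bound in its binding domain.
Binding domain of *himself₅*: the embedded TP, whose subject is Marcus₃.
*Bruno₁* c-commands the anaphor but is outside its binding domain → cannot satisfy Principle A.
*Rohan₂* c-commands the anaphor but is outside its binding domain → cannot satisfy Principle A.
*Marcus₃* c-commands the anaphor within its binding domain → licit binder.
*Felix₄* c-commands the anaphor within its binding domain → licit binder.

{3, 4}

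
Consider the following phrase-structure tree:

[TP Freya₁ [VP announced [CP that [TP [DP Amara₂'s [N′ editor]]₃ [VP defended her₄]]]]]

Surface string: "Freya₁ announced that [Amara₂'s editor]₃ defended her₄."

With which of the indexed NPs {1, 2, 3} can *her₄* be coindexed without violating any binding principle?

*her* is a pronoun, so Principle B applies: it must be free in its binding domain.
Binding domain of *her₄*: the embedded TP, whose subject is [Amara₂'s editor]₃.
*Freya₁* c-commands the pronoun but from outside its binding domain, and is not c-commanded by it → coindexation permitted.
*Amara₂* and the pronoun do not c-command one another → neither Principle B nor Principle C is at stake; coindexation permitted.
*[Amara₂'s editor]₃* c-commands the pronoun within its binding domain → coindexation would violate Principle B.

{1, 2}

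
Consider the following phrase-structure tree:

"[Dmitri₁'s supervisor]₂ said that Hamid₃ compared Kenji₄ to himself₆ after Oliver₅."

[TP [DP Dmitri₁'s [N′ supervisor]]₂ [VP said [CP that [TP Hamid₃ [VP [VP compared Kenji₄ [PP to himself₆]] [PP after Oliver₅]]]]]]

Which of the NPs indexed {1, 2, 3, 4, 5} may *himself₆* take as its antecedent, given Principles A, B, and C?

{3, 4}

*himself* is an anaphor, so Principle A applies: it must be bound in its binding domain.
Binding domain of *himself₆*: the embedded TP, whose subject is Hamid₃.
*Dmitri₁* does not c-command the anaphor → cannot bind it.
*[Dmitri₁'s supervisor]₂* c-commands the anaphor but is outside its binding domain → cannot satisfy Principle A.
*Hamid₃* c-commands the anaphor within its binding domain → licit binder.
*Kenji₄* c-commands the anaphor within its binding domain → licit binder.
*Oliver₅* does not c-command the anaphor → cannot bind it.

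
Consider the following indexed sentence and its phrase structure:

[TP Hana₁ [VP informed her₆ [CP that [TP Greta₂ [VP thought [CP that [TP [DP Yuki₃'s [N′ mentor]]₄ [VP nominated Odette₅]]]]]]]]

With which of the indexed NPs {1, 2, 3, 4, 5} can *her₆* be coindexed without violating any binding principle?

none

*her* is a pronoun, so Principle B applies: it must be free in its binding domain.
Binding domain of *her₆*: the matrix TP, whose subject is Hana₁.
*Hana₁* c-commands the pronoun within its binding domain → coindexation would violate Principle B.
*Greta₂*: the pronoun c-commands this R-expression → coindexation would violate Principle C on *Greta₂*.
*Yuki₃*: the pronoun c-commands this R-expression → coindexation would violate Principle C on *Yuki₃*.
*[Yuki₃'s mentor]₄*: the pronoun c-commands this R-expression → coindexation would violate Principle C on *[Yuki₃'s mentor]₄*.
*Odette₅*: the pronoun c-commands this R-expression → coindexation would violate Principle C on *Odette₅*.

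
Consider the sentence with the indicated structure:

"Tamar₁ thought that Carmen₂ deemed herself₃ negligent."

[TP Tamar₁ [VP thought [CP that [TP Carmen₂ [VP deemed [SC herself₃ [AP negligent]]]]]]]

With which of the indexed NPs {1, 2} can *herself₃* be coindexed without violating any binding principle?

*herself* is an anaphor, so Principle A applies: it must be bound in its binding domain.
Binding domain of *herself₃*: the embedded TP, whose subject is Carmen₂.
*Tamar₁* c-commands the anaphor but is outside its binding domain → cannot satisfy Principle A.
*Carmen₂* c-commands the anaphor within its binding domain → licit binder.

{2}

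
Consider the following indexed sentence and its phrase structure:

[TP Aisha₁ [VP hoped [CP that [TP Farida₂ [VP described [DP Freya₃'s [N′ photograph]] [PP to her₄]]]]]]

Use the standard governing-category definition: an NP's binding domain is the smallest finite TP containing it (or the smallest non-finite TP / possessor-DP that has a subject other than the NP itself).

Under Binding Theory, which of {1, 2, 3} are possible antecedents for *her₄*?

{1, 3}

*her* is a pronoun, so Principle B applies: it must be free in its binding domain.
Binding domain of *her₄*: the embedded TP, whose subject is Farida₂.
*Aisha₁* c-commands the pronoun but from outside its binding domain, and is not c-commanded by it → coindexation permitted.
*Farida₂* c-commands the pronoun within its binding domain → coindexation would violate Principle B.
*Freya₃* and the pronoun do not c-command one another → neither Principle B nor Principle C is at stake; coindexation permitted.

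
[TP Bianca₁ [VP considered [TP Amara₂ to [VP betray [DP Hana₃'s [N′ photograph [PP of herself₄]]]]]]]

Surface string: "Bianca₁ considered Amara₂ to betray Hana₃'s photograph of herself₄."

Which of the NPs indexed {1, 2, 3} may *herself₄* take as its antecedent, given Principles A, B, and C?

*herself* is an anaphor, so Principle A applies: it must be bound in its binding domain.
Binding domain of *herself₄*: the possessed DP, whose subject is Hana₃.
*Bianca₁* c-commands the anaphor but is outside its binding domain → cannot satisfy Principle A.
*Amara₂* c-commands the anaphor but is outside its binding domain → cannot satisfy Principle A.
*Hana₃* c-commands the anaphor within its binding domain → licit binder.

{3}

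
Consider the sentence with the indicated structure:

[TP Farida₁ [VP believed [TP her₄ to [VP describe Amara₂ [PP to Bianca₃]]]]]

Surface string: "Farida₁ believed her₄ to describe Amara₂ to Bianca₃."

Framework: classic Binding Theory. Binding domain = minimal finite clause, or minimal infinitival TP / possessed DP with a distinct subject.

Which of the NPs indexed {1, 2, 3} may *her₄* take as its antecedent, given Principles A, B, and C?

none

*her* is a pronoun, so Principle B applies: it must be free in its binding domain.
Binding domain of *her₄*: the matrix TP, whose subject is Farida₁.
*Farida₁* c-commands the pronoun within its binding domain → coindexation would violate Principle B.
*Amara₂*: the pronoun c-commands this R-expression → coindexation would violate Principle C on *Amara₂*.
*Bianca₃*: the pronoun c-commands this R-expression → coindexation would violate Principle C on *Bianca₃*.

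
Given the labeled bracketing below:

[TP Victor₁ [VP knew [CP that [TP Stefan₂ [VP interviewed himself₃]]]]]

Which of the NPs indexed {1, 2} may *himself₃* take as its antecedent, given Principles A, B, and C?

*himself* is an anaphor, so Principle A applies: it must be bound in its binding domain.
Binding domain of *himself₃*: the embedded TP, whose subject is Stefan₂.
*Victor₁* c-commands the anaphor but is outside its binding domain → cannot satisfy Principle A.
*Stefan₂* c-commands the anaphor within its binding domain → licit binder.

{2}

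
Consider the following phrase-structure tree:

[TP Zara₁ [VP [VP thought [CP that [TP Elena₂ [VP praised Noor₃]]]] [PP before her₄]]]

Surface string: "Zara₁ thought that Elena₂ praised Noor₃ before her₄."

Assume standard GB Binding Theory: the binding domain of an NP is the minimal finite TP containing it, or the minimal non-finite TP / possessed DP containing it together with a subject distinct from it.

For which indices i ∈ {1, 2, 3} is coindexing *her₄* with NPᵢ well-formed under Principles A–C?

*her* is a pronoun, so Principle B applies: it must be free in its binding domain.
Binding domain of *her₄*: the matrix TP, whose subject is Zara₁.
*Zara₁* c-commands the pronoun within its binding domain → coindexation would violate Principle B.
*Elena₂* and the pronoun do not c-command one another → neither Principle B nor Principle C is at stake; coindexation permitted.
*Noor₃* and the pronoun do not c-command one another → neither Principle B nor Principle C is at stake; coindexation permitted.

{2, 3}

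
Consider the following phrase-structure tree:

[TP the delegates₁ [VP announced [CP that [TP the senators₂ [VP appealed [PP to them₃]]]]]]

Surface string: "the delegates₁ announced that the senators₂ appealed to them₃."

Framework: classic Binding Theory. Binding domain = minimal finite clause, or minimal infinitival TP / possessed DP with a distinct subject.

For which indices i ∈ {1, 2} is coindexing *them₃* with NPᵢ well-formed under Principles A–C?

{1}

*them* is a pronoun, so Principle B applies: it must be free in its binding domain.
Binding domain of *them₃*: the embedded TP, whose subject is the senators₂.
*the delegates₁* c-commands the pronoun but from outside its binding domain, and is not c-commanded by it → coindexation permitted.
*the senators₂* c-commands the pronoun within its binding domain → coindexation would violate Principle B.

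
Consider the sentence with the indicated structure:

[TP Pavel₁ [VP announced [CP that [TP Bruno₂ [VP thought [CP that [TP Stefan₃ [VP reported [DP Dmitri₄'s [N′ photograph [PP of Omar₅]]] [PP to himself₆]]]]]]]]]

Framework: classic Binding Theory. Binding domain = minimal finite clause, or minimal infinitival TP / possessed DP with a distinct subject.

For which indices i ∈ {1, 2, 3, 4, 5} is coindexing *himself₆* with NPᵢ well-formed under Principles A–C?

{3}

*himself* is an anaphor, so Principle A applies: it must be bound in its binding domain.
Binding domain of *himself₆*: the embedded TP, whose subject is Stefan₃.
*Pavel₁* c-commands the anaphor but is outside its binding domain → cannot satisfy Principle A.
*Bruno₂* c-commands the anaphor but is outside its binding domain → cannot satisfy Principle A.
*Stefan₃* c-commands the anaphor within its binding domain → licit binder.
*Dmitri₄* does not c-command the anaphor → cannot bind it.
*Omar₅* does not c-command the anaphor → cannot bind it.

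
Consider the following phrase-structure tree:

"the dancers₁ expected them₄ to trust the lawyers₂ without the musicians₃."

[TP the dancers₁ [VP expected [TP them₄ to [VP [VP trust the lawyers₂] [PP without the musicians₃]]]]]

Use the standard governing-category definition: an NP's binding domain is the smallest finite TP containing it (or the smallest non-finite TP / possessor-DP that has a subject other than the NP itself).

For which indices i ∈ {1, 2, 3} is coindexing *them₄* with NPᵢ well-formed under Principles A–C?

*them* is a pronoun, so Principle B applies: it must be free in its binding domain.
Binding domain of *them₄*: the matrix TP, whose subject is the dancers₁.
*the dancers₁* c-commands the pronoun within its binding domain → coindexation would violate Principle B.
*the lawyers₂*: the pronoun c-commands this R-expression → coindexation would violate Principle C on *the lawyers₂*.
*the musicians₃*: the pronoun c-commands this R-expression → coindexation would violate Principle C on *the musicians₃*.

none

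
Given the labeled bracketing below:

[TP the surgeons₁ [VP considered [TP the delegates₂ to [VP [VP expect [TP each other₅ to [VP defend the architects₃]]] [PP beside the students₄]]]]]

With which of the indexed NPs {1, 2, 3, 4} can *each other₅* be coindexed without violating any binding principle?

*each other* is an anaphor, so Principle A applies: it must be bound in its binding domain.
Binding domain of *each other₅*: the embedded TP, whose subject is the delegates₂.
*the surgeons₁* c-commands the anaphor but is outside its binding domain → cannot satisfy Principle A.
*the delegates₂* c-commands the anaphor within its binding domain → licit binder.
*the architects₃* does not c-command the anaphor → cannot bind it.
*the students₄* does not c-command the anaphor → cannot bind it.

{2}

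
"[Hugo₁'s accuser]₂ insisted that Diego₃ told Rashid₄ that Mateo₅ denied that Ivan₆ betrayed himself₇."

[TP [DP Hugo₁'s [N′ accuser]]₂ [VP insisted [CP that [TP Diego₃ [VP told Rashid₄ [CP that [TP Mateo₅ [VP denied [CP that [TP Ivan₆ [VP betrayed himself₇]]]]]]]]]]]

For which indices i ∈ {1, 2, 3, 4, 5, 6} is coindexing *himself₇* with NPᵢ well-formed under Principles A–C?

*himself* is an anaphor, so Principle A applies: it must be bound in its binding domain.
Binding domain of *himself₇*: the embedded TP, whose subject is Ivan₆.
*Hugo₁* does not c-command the anaphor → cannot bind it.
*[Hugo₁'s accuser]₂* c-commands the anaphor but is outside its binding domain → cannot satisfy Principle A.
*Diego₃* c-commands the anaphor but is outside its binding domain → cannot satisfy Principle A.
*Rashid₄* c-commands the anaphor but is outside its binding domain → cannot satisfy Principle A.
*Mateo₅* c-commands the anaphor but is outside its binding domain → cannot satisfy Principle A.
*Ivan₆* c-commands the anaphor within its binding domain → licit binder.

{6}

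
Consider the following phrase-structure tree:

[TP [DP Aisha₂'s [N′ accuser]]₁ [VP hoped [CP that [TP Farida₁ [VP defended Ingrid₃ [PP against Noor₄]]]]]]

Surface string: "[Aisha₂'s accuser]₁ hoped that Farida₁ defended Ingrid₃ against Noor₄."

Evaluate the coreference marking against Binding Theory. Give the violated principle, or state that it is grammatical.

The two coindexed NPs are *[Aisha₂'s accuser]₁* and *Farida₁*.
*Farida₁* is an R-expression. Principle C requires it to be free everywhere.
*[Aisha₂'s accuser]₁* c-commands it and carries the same index.
The R-expression is bound → Principle C violation.

Principle C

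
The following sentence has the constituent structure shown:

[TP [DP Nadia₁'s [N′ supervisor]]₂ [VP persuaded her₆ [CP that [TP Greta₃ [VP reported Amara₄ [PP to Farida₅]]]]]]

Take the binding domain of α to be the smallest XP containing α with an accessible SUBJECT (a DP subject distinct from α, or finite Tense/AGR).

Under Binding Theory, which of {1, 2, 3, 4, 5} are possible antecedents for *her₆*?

{1}

*her* is a pronoun, so Principle B applies: it must be free in its binding domain.
Binding domain of *her₆*: the matrix TP, whose subject is [Nadia₁'s supervisor]₂.
*Nadia₁* and the pronoun do not c-command one another → neither Principle B nor Principle C is at stake; coindexation permitted.
*[Nadia₁'s supervisor]₂* c-commands the pronoun within its binding domain → coindexation would violate Principle B.
*Greta₃*: the pronoun c-commands this R-expression → coindexation would violate Principle C on *Greta₃*.
*Amara₄*: the pronoun c-commands this R-expression → coindexation would violate Principle C on *Amara₄*.
*Farida₅*: the pronoun c-commands this R-expression → coindexation would violate Principle C on *Farida₅*.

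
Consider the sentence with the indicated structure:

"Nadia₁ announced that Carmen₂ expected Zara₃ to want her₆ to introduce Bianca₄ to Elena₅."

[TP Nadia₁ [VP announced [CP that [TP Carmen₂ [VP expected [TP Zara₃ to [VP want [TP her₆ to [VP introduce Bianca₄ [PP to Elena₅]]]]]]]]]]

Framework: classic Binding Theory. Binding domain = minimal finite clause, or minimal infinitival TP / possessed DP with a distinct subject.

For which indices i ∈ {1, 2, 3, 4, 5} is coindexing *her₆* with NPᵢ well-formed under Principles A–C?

{1, 2}

*her* is a pronoun, so Principle B applies: it must be free in its binding domain.
Binding domain of *her₆*: the embedded TP, whose subject is Zara₃.
*Nadia₁* c-commands the pronoun but from outside its binding domain, and is not c-commanded by it → coindexation permitted.
*Carmen₂* c-commands the pronoun but from outside its binding domain, and is not c-commanded by it → coindexation permitted.
*Zara₃* c-commands the pronoun within its binding domain → coindexation would violate Principle B.
*Bianca₄*: the pronoun c-commands this R-expression → coindexation would violate Principle C on *Bianca₄*.
*Elena₅*: the pronoun c-commands this R-expression → coindexation would violate Principle C on *Elena₅*.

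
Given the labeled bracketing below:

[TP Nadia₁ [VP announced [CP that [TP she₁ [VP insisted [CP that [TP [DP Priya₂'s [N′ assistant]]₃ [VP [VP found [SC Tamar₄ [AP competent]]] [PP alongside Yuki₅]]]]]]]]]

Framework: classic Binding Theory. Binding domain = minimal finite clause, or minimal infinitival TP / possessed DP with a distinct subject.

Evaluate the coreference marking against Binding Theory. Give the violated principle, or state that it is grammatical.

The two coindexed NPs are *Nadia₁* and *she₁*.
*she₁* is a pronoun; nothing c-commands it within its binding domain (the embedded TP.), so Principle B holds trivially.
*Nadia₁* is an R-expression; *she₁* does not c-command it, and no other NP shares its index, so Principle C is satisfied.
All principles are respected.

grammatical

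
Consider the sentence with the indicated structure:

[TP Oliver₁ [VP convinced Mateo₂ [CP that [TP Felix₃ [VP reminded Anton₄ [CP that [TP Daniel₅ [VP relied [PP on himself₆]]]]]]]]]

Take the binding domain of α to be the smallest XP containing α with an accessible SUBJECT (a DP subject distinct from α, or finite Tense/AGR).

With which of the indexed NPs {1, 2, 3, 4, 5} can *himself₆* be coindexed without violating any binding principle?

*himself* is an anaphor, so Principle A applies: it must be bound in its binding domain.
Binding domain of *himself₆*: the embedded TP, whose subject is Daniel₅.
*Oliver₁* c-commands the anaphor but is outside its binding domain → cannot satisfy Principle A.
*Mateo₂* c-commands the anaphor but is outside its binding domain → cannot satisfy Principle A.
*Felix₃* c-commands the anaphor but is outside its binding domain → cannot satisfy Principle A.
*Anton₄* c-commands the anaphor but is outside its binding domain → cannot satisfy Principle A.
*Daniel₅* c-commands the anaphor within its binding domain → licit binder.

{5}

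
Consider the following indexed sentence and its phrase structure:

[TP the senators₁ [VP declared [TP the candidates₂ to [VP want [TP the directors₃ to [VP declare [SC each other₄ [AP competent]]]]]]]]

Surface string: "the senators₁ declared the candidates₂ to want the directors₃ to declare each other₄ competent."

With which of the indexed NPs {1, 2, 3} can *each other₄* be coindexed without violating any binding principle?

*each other* is an anaphor, so Principle A applies: it must be bound in its binding domain.
Binding domain of *each other₄*: the embedded TP, whose subject is the directors₃.
*the senators₁* c-commands the anaphor but is outside its binding domain → cannot satisfy Principle A.
*the candidates₂* c-commands the anaphor but is outside its binding domain → cannot satisfy Principle A.
*the directors₃* c-commands the anaphor within its binding domain → licit binder.

{3}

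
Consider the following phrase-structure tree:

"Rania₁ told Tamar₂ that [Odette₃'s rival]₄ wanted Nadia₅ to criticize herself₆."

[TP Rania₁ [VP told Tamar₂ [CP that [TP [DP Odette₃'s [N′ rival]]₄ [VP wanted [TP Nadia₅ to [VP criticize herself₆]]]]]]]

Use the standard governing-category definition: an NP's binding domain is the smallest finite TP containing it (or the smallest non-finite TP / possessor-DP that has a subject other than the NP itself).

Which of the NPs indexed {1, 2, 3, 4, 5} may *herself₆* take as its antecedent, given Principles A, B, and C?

{5}

*herself* is an anaphor, so Principle A applies: it must be bound in its binding domain.
Binding domain of *herself₆*: the embedded TP, whose subject is Nadia₅.
*Rania₁* c-commands the anaphor but is outside its binding domain → cannot satisfy Principle A.
*Tamar₂* c-commands the anaphor but is outside its binding domain → cannot satisfy Principle A.
*Odette₃* does not c-command the anaphor → cannot bind it.
*[Odette₃'s rival]₄* c-commands the anaphor but is outside its binding domain → cannot satisfy Principle A.
*Nadia₅* c-commands the anaphor within its binding domain → licit binder.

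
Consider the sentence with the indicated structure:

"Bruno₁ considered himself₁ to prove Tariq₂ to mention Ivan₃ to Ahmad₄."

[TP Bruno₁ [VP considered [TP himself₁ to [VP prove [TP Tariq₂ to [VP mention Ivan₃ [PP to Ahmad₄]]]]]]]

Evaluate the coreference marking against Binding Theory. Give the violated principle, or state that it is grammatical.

grammatical

The two coindexed NPs are *Bruno₁* and *himself₁*.
*himself₁* is an anaphor; its binding domain is the matrix TP, whose subject is Bruno₁. *Bruno₁* c-commands it within that domain and shares its index, so Principle A is satisfied.
*Bruno₁* is an R-expression; *himself₁* does not c-command it, and no other NP shares its index, so Principle C is satisfied.
All principles are respected.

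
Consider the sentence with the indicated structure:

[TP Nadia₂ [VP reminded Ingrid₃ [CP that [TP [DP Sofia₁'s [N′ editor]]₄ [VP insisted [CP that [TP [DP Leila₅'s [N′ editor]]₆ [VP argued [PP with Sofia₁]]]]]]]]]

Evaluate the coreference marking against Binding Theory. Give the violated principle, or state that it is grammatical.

The two coindexed NPs are *Sofia₁* and *Sofia₁*.
*Sofia₁* is an R-expression; no coindexed NP c-commands it, so Principle C holds.
*Sofia₁* is an R-expression; *Sofia₁* does not c-command it, and no other NP shares its index, so Principle C is satisfied.
All principles are respected.

grammatical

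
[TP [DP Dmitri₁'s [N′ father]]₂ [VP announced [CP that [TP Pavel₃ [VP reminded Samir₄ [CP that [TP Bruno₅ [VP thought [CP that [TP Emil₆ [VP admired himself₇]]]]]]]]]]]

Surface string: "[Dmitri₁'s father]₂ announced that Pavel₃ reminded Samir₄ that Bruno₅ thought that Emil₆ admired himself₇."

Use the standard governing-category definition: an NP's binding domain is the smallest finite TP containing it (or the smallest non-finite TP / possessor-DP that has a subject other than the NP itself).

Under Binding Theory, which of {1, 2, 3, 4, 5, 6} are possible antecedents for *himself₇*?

*himself* is an anaphor, so Principle A applies: it must be bound in its binding domain.
Binding domain of *himself₇*: the embedded TP, whose subject is Emil₆.
*Dmitri₁* does not c-command the anaphor → cannot bind it.
*[Dmitri₁'s father]₂* c-commands the anaphor but is outside its binding domain → cannot satisfy Principle A.
*Pavel₃* c-commands the anaphor but is outside its binding domain → cannot satisfy Principle A.
*Samir₄* c-commands the anaphor but is outside its binding domain → cannot satisfy Principle A.
*Bruno₅* c-commands the anaphor but is outside its binding domain → cannot satisfy Principle A.
*Emil₆* c-commands the anaphor within its binding domain → licit binder.

{6}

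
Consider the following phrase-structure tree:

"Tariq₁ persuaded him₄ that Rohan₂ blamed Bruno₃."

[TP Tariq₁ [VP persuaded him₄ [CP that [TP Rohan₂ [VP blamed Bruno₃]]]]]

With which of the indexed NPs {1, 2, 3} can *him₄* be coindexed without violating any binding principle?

*him* is a pronoun, so Principle B applies: it must be free in its binding domain.
Binding domain of *him₄*: the matrix TP, whose subject is Tariq₁.
*Tariq₁* c-commands the pronoun within its binding domain → coindexation would violate Principle B.
*Rohan₂*: the pronoun c-commands this R-expression → coindexation would violate Principle C on *Rohan₂*.
*Bruno₃*: the pronoun c-commands this R-expression → coindexation would violate Principle C on *Bruno₃*.

none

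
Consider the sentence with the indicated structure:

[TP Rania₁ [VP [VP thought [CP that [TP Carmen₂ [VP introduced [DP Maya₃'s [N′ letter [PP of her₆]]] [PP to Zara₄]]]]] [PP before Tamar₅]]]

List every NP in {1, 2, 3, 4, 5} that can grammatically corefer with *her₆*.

*her* is a pronoun, so Principle B applies: it must be free in its binding domain.
Binding domain of *her₆*: the possessed DP, whose subject is Maya₃.
*Rania₁* c-commands the pronoun but from outside its binding domain, and is not c-commanded by it → coindexation permitted.
*Carmen₂* c-commands the pronoun but from outside its binding domain, and is not c-commanded by it → coindexation permitted.
*Maya₃* c-commands the pronoun within its binding domain → coindexation would violate Principle B.
*Zara₄* and the pronoun do not c-command one another → neither Principle B nor Principle C is at stake; coindexation permitted.
*Tamar₅* and the pronoun do not c-command one another → neither Principle B nor Principle C is at stake; coindexation permitted.

{1, 2, 4, 5}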